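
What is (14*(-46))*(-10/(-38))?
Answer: -3220/19 ≈ -169.47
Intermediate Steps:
(14*(-46))*(-10/(-38)) = -(-6440)*(-1)/38 = -644*5/19 = -3220/19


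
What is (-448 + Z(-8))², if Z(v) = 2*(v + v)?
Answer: 230400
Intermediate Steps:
Z(v) = 4*v (Z(v) = 2*(2*v) = 4*v)
(-448 + Z(-8))² = (-448 + 4*(-8))² = (-448 - 32)² = (-480)² = 230400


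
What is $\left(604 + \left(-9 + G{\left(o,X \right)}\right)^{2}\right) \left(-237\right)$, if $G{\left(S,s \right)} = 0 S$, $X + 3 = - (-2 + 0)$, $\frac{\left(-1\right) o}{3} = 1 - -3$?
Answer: $-162345$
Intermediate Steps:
$o = -12$ ($o = - 3 \left(1 - -3\right) = - 3 \left(1 + 3\right) = \left(-3\right) 4 = -12$)
$X = -1$ ($X = -3 - \left(-2 + 0\right) = -3 - -2 = -3 + 2 = -1$)
$G{\left(S,s \right)} = 0$
$\left(604 + \left(-9 + G{\left(o,X \right)}\right)^{2}\right) \left(-237\right) = \left(604 + \left(-9 + 0\right)^{2}\right) \left(-237\right) = \left(604 + \left(-9\right)^{2}\right) \left(-237\right) = \left(604 + 81\right) \left(-237\right) = 685 \left(-237\right) = -162345$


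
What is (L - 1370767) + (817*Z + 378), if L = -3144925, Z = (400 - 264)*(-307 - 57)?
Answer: -44960082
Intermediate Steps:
Z = -49504 (Z = 136*(-364) = -49504)
(L - 1370767) + (817*Z + 378) = (-3144925 - 1370767) + (817*(-49504) + 378) = -4515692 + (-40444768 + 378) = -4515692 - 40444390 = -44960082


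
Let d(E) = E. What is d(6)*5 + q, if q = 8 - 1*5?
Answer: 33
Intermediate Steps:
q = 3 (q = 8 - 5 = 3)
d(6)*5 + q = 6*5 + 3 = 30 + 3 = 33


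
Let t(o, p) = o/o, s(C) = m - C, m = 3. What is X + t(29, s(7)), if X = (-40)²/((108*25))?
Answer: 43/27 ≈ 1.5926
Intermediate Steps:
s(C) = 3 - C
t(o, p) = 1
X = 16/27 (X = 1600/2700 = 1600*(1/2700) = 16/27 ≈ 0.59259)
X + t(29, s(7)) = 16/27 + 1 = 43/27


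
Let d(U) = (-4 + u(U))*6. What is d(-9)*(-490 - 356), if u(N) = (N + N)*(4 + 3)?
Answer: 659880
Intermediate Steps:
u(N) = 14*N (u(N) = (2*N)*7 = 14*N)
d(U) = -24 + 84*U (d(U) = (-4 + 14*U)*6 = -24 + 84*U)
d(-9)*(-490 - 356) = (-24 + 84*(-9))*(-490 - 356) = (-24 - 756)*(-846) = -780*(-846) = 659880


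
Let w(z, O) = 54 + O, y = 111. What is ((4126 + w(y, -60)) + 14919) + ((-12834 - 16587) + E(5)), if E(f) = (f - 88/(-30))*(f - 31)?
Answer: -158824/15 ≈ -10588.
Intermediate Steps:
E(f) = (-31 + f)*(44/15 + f) (E(f) = (f - 88*(-1/30))*(-31 + f) = (f + 44/15)*(-31 + f) = (44/15 + f)*(-31 + f) = (-31 + f)*(44/15 + f))
((4126 + w(y, -60)) + 14919) + ((-12834 - 16587) + E(5)) = ((4126 + (54 - 60)) + 14919) + ((-12834 - 16587) + (-1364/15 + 5² - 421/15*5)) = ((4126 - 6) + 14919) + (-29421 + (-1364/15 + 25 - 421/3)) = (4120 + 14919) + (-29421 - 3094/15) = 19039 - 444409/15 = -158824/15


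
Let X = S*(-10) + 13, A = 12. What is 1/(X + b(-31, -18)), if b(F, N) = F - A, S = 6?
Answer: -1/90 ≈ -0.011111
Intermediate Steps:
X = -47 (X = 6*(-10) + 13 = -60 + 13 = -47)
b(F, N) = -12 + F (b(F, N) = F - 1*12 = F - 12 = -12 + F)
1/(X + b(-31, -18)) = 1/(-47 + (-12 - 31)) = 1/(-47 - 43) = 1/(-90) = -1/90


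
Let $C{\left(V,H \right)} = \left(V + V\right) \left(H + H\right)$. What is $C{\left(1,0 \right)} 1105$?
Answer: $0$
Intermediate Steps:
$C{\left(V,H \right)} = 4 H V$ ($C{\left(V,H \right)} = 2 V 2 H = 4 H V$)
$C{\left(1,0 \right)} 1105 = 4 \cdot 0 \cdot 1 \cdot 1105 = 0 \cdot 1105 = 0$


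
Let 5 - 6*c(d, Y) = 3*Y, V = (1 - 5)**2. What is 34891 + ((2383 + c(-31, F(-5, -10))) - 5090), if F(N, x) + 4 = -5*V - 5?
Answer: 96688/3 ≈ 32229.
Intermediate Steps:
V = 16 (V = (-4)**2 = 16)
F(N, x) = -89 (F(N, x) = -4 + (-5*16 - 5) = -4 + (-80 - 5) = -4 - 85 = -89)
c(d, Y) = 5/6 - Y/2
34891 + ((2383 + c(-31, F(-5, -10))) - 5090) = 34891 + ((2383 + (5/6 - 1/2*(-89))) - 5090) = 34891 + ((2383 + (5/6 + 89/2)) - 5090) = 34891 + ((2383 + 136/3) - 5090) = 34891 + (7285/3 - 5090) = 34891 - 7985/3 = 96688/3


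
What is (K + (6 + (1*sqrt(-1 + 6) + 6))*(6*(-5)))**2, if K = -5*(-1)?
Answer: 130525 + 21300*sqrt(5) ≈ 1.7815e+5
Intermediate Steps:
K = 5
(K + (6 + (1*sqrt(-1 + 6) + 6))*(6*(-5)))**2 = (5 + (6 + (1*sqrt(-1 + 6) + 6))*(6*(-5)))**2 = (5 + (6 + (1*sqrt(5) + 6))*(-30))**2 = (5 + (6 + (sqrt(5) + 6))*(-30))**2 = (5 + (6 + (6 + sqrt(5)))*(-30))**2 = (5 + (12 + sqrt(5))*(-30))**2 = (5 + (-360 - 30*sqrt(5)))**2 = (-355 - 30*sqrt(5))**2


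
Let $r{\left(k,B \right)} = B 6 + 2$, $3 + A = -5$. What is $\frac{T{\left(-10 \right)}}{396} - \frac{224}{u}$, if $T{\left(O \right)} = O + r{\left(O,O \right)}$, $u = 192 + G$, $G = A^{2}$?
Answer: $- \frac{829}{792} \approx -1.0467$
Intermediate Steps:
$A = -8$ ($A = -3 - 5 = -8$)
$G = 64$ ($G = \left(-8\right)^{2} = 64$)
$r{\left(k,B \right)} = 2 + 6 B$ ($r{\left(k,B \right)} = 6 B + 2 = 2 + 6 B$)
$u = 256$ ($u = 192 + 64 = 256$)
$T{\left(O \right)} = 2 + 7 O$ ($T{\left(O \right)} = O + \left(2 + 6 O\right) = 2 + 7 O$)
$\frac{T{\left(-10 \right)}}{396} - \frac{224}{u} = \frac{2 + 7 \left(-10\right)}{396} - \frac{224}{256} = \left(2 - 70\right) \frac{1}{396} - \frac{7}{8} = \left(-68\right) \frac{1}{396} - \frac{7}{8} = - \frac{17}{99} - \frac{7}{8} = - \frac{829}{792}$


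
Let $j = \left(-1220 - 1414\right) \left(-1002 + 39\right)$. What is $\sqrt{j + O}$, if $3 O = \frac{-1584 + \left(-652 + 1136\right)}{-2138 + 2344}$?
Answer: $\frac{4 \sqrt{15136962297}}{309} \approx 1592.7$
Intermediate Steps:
$j = 2536542$ ($j = \left(-2634\right) \left(-963\right) = 2536542$)
$O = - \frac{550}{309}$ ($O = \frac{\left(-1584 + \left(-652 + 1136\right)\right) \frac{1}{-2138 + 2344}}{3} = \frac{\left(-1584 + 484\right) \frac{1}{206}}{3} = \frac{\left(-1100\right) \frac{1}{206}}{3} = \frac{1}{3} \left(- \frac{550}{103}\right) = - \frac{550}{309} \approx -1.7799$)
$\sqrt{j + O} = \sqrt{2536542 - \frac{550}{309}} = \sqrt{\frac{783790928}{309}} = \frac{4 \sqrt{15136962297}}{309}$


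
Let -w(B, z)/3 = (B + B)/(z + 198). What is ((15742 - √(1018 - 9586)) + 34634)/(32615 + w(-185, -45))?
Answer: 2569176/1663735 - 306*I*√238/1663735 ≈ 1.5442 - 0.0028374*I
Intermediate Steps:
w(B, z) = -6*B/(198 + z) (w(B, z) = -3*(B + B)/(z + 198) = -3*2*B/(198 + z) = -6*B/(198 + z))
((15742 - √(1018 - 9586)) + 34634)/(32615 + w(-185, -45)) = ((15742 - √(1018 - 9586)) + 34634)/(32615 - 6*(-185)/(198 - 45)) = ((15742 - √(-8568)) + 34634)/(32615 - 6*(-185)/153) = ((15742 - 6*I*√238) + 34634)/(32615 - 6*(-185)*1/153) = ((15742 - 6*I*√238) + 34634)/(32615 + 370/51) = (50376 - 6*I*√238)/(1663735/51) = (50376 - 6*I*√238)*(51/1663735) = 2569176/1663735 - 306*I*√238/1663735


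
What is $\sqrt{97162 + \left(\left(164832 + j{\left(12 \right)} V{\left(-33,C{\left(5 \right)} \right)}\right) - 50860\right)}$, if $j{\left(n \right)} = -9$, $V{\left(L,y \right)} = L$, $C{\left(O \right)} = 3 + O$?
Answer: $\sqrt{211431} \approx 459.82$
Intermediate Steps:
$\sqrt{97162 + \left(\left(164832 + j{\left(12 \right)} V{\left(-33,C{\left(5 \right)} \right)}\right) - 50860\right)} = \sqrt{97162 + \left(\left(164832 - -297\right) - 50860\right)} = \sqrt{97162 + \left(\left(164832 + 297\right) - 50860\right)} = \sqrt{97162 + \left(165129 - 50860\right)} = \sqrt{97162 + 114269} = \sqrt{211431}$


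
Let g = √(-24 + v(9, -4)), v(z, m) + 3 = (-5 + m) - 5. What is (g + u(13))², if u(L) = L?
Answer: (13 + I*√41)² ≈ 128.0 + 166.48*I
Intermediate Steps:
v(z, m) = -13 + m (v(z, m) = -3 + ((-5 + m) - 5) = -3 + (-10 + m) = -13 + m)
g = I*√41 (g = √(-24 + (-13 - 4)) = √(-24 - 17) = √(-41) = I*√41 ≈ 6.4031*I)
(g + u(13))² = (I*√41 + 13)² = (13 + I*√41)²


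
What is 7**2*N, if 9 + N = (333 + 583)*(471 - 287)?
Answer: 8258215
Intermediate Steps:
N = 168535 (N = -9 + (333 + 583)*(471 - 287) = -9 + 916*184 = -9 + 168544 = 168535)
7**2*N = 7**2*168535 = 49*168535 = 8258215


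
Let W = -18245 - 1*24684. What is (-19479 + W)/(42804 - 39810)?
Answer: -31204/1497 ≈ -20.844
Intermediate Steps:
W = -42929 (W = -18245 - 24684 = -42929)
(-19479 + W)/(42804 - 39810) = (-19479 - 42929)/(42804 - 39810) = -62408/2994 = -62408*1/2994 = -31204/1497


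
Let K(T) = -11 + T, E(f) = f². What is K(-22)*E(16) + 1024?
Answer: -7424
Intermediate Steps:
K(-22)*E(16) + 1024 = (-11 - 22)*16² + 1024 = -33*256 + 1024 = -8448 + 1024 = -7424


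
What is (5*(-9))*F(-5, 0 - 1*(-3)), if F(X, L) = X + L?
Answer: 90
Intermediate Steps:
F(X, L) = L + X
(5*(-9))*F(-5, 0 - 1*(-3)) = (5*(-9))*((0 - 1*(-3)) - 5) = -45*((0 + 3) - 5) = -45*(3 - 5) = -45*(-2) = 90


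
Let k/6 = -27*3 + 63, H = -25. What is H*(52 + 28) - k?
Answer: -1892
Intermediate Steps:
k = -108 (k = 6*(-27*3 + 63) = 6*(-81 + 63) = 6*(-18) = -108)
H*(52 + 28) - k = -25*(52 + 28) - 1*(-108) = -25*80 + 108 = -2000 + 108 = -1892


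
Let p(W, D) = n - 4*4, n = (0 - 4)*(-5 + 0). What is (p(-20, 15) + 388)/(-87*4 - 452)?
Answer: -49/100 ≈ -0.49000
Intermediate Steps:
n = 20 (n = -4*(-5) = 20)
p(W, D) = 4 (p(W, D) = 20 - 4*4 = 20 - 16 = 4)
(p(-20, 15) + 388)/(-87*4 - 452) = (4 + 388)/(-87*4 - 452) = 392/(-348 - 452) = 392/(-800) = 392*(-1/800) = -49/100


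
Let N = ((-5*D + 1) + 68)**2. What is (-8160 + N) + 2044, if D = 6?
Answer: -4595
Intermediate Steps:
N = 1521 (N = ((-5*6 + 1) + 68)**2 = ((-30 + 1) + 68)**2 = (-29 + 68)**2 = 39**2 = 1521)
(-8160 + N) + 2044 = (-8160 + 1521) + 2044 = -6639 + 2044 = -4595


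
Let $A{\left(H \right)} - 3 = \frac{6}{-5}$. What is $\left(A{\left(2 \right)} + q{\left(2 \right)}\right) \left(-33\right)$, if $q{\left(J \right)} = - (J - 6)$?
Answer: $- \frac{957}{5} \approx -191.4$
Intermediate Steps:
$A{\left(H \right)} = \frac{9}{5}$ ($A{\left(H \right)} = 3 + \frac{6}{-5} = 3 + 6 \left(- \frac{1}{5}\right) = 3 - \frac{6}{5} = \frac{9}{5}$)
$q{\left(J \right)} = 6 - J$ ($q{\left(J \right)} = - (-6 + J) = 6 - J$)
$\left(A{\left(2 \right)} + q{\left(2 \right)}\right) \left(-33\right) = \left(\frac{9}{5} + \left(6 - 2\right)\right) \left(-33\right) = \left(\frac{9}{5} + 4\right) \left(-33\right) = \frac{29}{5} \left(-33\right) = - \frac{957}{5}$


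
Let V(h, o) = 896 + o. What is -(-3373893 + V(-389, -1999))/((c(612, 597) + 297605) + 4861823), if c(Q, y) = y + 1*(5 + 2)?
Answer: 843749/1290008 ≈ 0.65407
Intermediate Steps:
c(Q, y) = 7 + y (c(Q, y) = y + 1*7 = y + 7 = 7 + y)
-(-3373893 + V(-389, -1999))/((c(612, 597) + 297605) + 4861823) = -(-3373893 + (896 - 1999))/(((7 + 597) + 297605) + 4861823) = -(-3373893 - 1103)/((604 + 297605) + 4861823) = -(-3374996)/(298209 + 4861823) = -(-3374996)/5160032 = -1*(-843749/1290008) = 843749/1290008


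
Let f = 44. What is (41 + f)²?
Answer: 7225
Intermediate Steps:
(41 + f)² = (41 + 44)² = 85² = 7225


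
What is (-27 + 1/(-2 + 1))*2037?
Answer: -57036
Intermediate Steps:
(-27 + 1/(-2 + 1))*2037 = (-27 + 1/(-1))*2037 = (-27 - 1)*2037 = -28*2037 = -57036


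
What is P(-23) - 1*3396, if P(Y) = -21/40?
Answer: -135861/40 ≈ -3396.5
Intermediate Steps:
P(Y) = -21/40 (P(Y) = -21*1/40 = -21/40)
P(-23) - 1*3396 = -21/40 - 1*3396 = -21/40 - 3396 = -135861/40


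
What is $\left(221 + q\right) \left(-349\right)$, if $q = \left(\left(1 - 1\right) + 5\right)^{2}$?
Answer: $-85854$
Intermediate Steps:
$q = 25$ ($q = \left(\left(1 - 1\right) + 5\right)^{2} = \left(0 + 5\right)^{2} = 5^{2} = 25$)
$\left(221 + q\right) \left(-349\right) = \left(221 + 25\right) \left(-349\right) = 246 \left(-349\right) = -85854$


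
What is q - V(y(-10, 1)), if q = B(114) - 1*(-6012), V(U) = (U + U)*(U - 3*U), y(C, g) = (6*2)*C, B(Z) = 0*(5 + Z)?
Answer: 63612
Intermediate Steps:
B(Z) = 0
y(C, g) = 12*C
V(U) = -4*U² (V(U) = (2*U)*(-2*U) = -4*U²)
q = 6012 (q = 0 - 1*(-6012) = 0 + 6012 = 6012)
q - V(y(-10, 1)) = 6012 - (-4)*(12*(-10))² = 6012 - (-4)*(-120)² = 6012 - (-4)*14400 = 6012 - 1*(-57600) = 6012 + 57600 = 63612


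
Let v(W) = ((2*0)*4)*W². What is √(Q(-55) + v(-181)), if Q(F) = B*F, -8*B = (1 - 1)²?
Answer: 0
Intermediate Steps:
B = 0 (B = -(1 - 1)²/8 = -⅛*0² = -⅛*0 = 0)
Q(F) = 0 (Q(F) = 0*F = 0)
v(W) = 0 (v(W) = (0*4)*W² = 0*W² = 0)
√(Q(-55) + v(-181)) = √(0 + 0) = √0 = 0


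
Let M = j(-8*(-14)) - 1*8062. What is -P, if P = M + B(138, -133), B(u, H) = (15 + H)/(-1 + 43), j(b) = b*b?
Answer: -94063/21 ≈ -4479.2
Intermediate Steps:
j(b) = b²
B(u, H) = 5/14 + H/42 (B(u, H) = (15 + H)/42 = (15 + H)*(1/42) = 5/14 + H/42)
M = 4482 (M = (-8*(-14))² - 1*8062 = 112² - 8062 = 12544 - 8062 = 4482)
P = 94063/21 (P = 4482 + (5/14 + (1/42)*(-133)) = 4482 + (5/14 - 19/6) = 4482 - 59/21 = 94063/21 ≈ 4479.2)
-P = -1*94063/21 = -94063/21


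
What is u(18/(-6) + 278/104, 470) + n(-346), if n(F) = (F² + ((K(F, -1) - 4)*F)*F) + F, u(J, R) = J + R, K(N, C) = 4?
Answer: 6231663/52 ≈ 1.1984e+5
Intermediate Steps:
n(F) = F + F² (n(F) = (F² + ((4 - 4)*F)*F) + F = (F² + (0*F)*F) + F = (F² + 0*F) + F = (F² + 0) + F = F² + F = F + F²)
u(18/(-6) + 278/104, 470) + n(-346) = ((18/(-6) + 278/104) + 470) - 346*(1 - 346) = ((18*(-⅙) + 278*(1/104)) + 470) - 346*(-345) = ((-3 + 139/52) + 470) + 119370 = (-17/52 + 470) + 119370 = 24423/52 + 119370 = 6231663/52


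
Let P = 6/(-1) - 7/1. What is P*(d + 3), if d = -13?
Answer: 130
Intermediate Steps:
P = -13 (P = 6*(-1) - 7*1 = -6 - 7 = -13)
P*(d + 3) = -13*(-13 + 3) = -13*(-10) = 130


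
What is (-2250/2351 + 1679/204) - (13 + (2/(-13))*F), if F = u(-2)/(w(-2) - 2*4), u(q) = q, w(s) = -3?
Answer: -390834373/68583372 ≈ -5.6987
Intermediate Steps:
F = 2/11 (F = -2/(-3 - 2*4) = -2/(-3 - 8) = -2/(-11) = -2*(-1/11) = 2/11 ≈ 0.18182)
(-2250/2351 + 1679/204) - (13 + (2/(-13))*F) = (-2250/2351 + 1679/204) - (13 + (2/(-13))*(2/11)) = (-2250*1/2351 + 1679*(1/204)) - (13 + (2*(-1/13))*(2/11)) = (-2250/2351 + 1679/204) - (13 - 2/13*2/11) = 3488329/479604 - (13 - 4/143) = 3488329/479604 - 1*1855/143 = 3488329/479604 - 1855/143 = -390834373/68583372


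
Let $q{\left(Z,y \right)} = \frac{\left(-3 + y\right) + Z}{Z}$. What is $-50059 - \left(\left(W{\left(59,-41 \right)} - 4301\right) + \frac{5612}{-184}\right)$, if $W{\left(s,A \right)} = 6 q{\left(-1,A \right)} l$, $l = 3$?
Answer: $- \frac{93075}{2} \approx -46538.0$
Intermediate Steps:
$q{\left(Z,y \right)} = \frac{-3 + Z + y}{Z}$
$W{\left(s,A \right)} = 72 - 18 A$ ($W{\left(s,A \right)} = 6 \frac{-3 - 1 + A}{-1} \cdot 3 = 6 \left(- (-4 + A)\right) 3 = 6 \left(4 - A\right) 3 = \left(24 - 6 A\right) 3 = 72 - 18 A$)
$-50059 - \left(\left(W{\left(59,-41 \right)} - 4301\right) + \frac{5612}{-184}\right) = -50059 - \left(\left(\left(72 - -738\right) - 4301\right) + \frac{5612}{-184}\right) = -50059 - \left(\left(\left(72 + 738\right) - 4301\right) + 5612 \left(- \frac{1}{184}\right)\right) = -50059 - \left(\left(810 - 4301\right) - \frac{61}{2}\right) = -50059 - \left(-3491 - \frac{61}{2}\right) = -50059 - - \frac{7043}{2} = -50059 + \frac{7043}{2} = - \frac{93075}{2}$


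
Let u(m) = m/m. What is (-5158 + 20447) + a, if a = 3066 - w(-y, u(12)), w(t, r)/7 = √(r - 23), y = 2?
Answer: 18355 - 7*I*√22 ≈ 18355.0 - 32.833*I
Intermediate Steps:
u(m) = 1
w(t, r) = 7*√(-23 + r) (w(t, r) = 7*√(r - 23) = 7*√(-23 + r))
a = 3066 - 7*I*√22 (a = 3066 - 7*√(-23 + 1) = 3066 - 7*√(-22) = 3066 - 7*I*√22 ≈ 3066.0 - 32.833*I)
(-5158 + 20447) + a = (-5158 + 20447) + (3066 - 7*I*√22) = 15289 + (3066 - 7*I*√22) = 18355 - 7*I*√22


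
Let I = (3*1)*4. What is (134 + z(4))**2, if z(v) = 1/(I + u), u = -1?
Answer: 2175625/121 ≈ 17980.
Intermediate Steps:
I = 12 (I = 3*4 = 12)
z(v) = 1/11 (z(v) = 1/(12 - 1) = 1/11)
(134 + z(4))**2 = (134 + 1/11)**2 = (1475/11)**2 = 2175625/121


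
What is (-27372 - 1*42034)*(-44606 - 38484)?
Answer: 5766944540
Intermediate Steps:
(-27372 - 1*42034)*(-44606 - 38484) = (-27372 - 42034)*(-83090) = -69406*(-83090) = 5766944540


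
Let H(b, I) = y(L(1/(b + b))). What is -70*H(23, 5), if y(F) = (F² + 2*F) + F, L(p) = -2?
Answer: 140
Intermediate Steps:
y(F) = F² + 3*F
H(b, I) = -2 (H(b, I) = -2*(3 - 2) = -2*1 = -2)
-70*H(23, 5) = -70*(-2) = 140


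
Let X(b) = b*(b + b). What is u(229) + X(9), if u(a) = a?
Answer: 391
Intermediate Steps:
X(b) = 2*b² (X(b) = b*(2*b) = 2*b²)
u(229) + X(9) = 229 + 2*9² = 229 + 2*81 = 229 + 162 = 391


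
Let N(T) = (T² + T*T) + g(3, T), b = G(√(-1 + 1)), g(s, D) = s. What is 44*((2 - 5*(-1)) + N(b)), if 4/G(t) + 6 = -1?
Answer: 22968/49 ≈ 468.73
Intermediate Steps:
G(t) = -4/7 (G(t) = 4/(-6 - 1) = 4/(-7) = 4*(-⅐) = -4/7)
b = -4/7 ≈ -0.57143
N(T) = 3 + 2*T² (N(T) = (T² + T*T) + 3 = (T² + T²) + 3 = 2*T² + 3 = 3 + 2*T²)
44*((2 - 5*(-1)) + N(b)) = 44*((2 - 5*(-1)) + (3 + 2*(-4/7)²)) = 44*((2 + 5) + (3 + 2*(16/49))) = 44*(7 + (3 + 32/49)) = 44*(7 + 179/49) = 44*(522/49) = 22968/49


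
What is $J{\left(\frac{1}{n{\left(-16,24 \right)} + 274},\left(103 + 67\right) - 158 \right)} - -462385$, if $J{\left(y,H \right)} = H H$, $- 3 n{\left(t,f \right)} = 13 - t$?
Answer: $462529$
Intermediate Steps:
$n{\left(t,f \right)} = - \frac{13}{3} + \frac{t}{3}$ ($n{\left(t,f \right)} = - \frac{13 - t}{3} = - \frac{13}{3} + \frac{t}{3}$)
$J{\left(y,H \right)} = H^{2}$
$J{\left(\frac{1}{n{\left(-16,24 \right)} + 274},\left(103 + 67\right) - 158 \right)} - -462385 = \left(\left(103 + 67\right) - 158\right)^{2} - -462385 = \left(170 - 158\right)^{2} + 462385 = 12^{2} + 462385 = 144 + 462385 = 462529$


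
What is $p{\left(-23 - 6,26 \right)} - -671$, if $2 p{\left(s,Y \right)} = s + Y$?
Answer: $\frac{1339}{2} \approx 669.5$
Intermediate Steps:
$p{\left(s,Y \right)} = \frac{Y}{2} + \frac{s}{2}$ ($p{\left(s,Y \right)} = \frac{s + Y}{2} = \frac{Y + s}{2} = \frac{Y}{2} + \frac{s}{2}$)
$p{\left(-23 - 6,26 \right)} - -671 = \left(\frac{1}{2} \cdot 26 + \frac{-23 - 6}{2}\right) - -671 = \left(13 + \frac{-23 - 6}{2}\right) + 671 = \left(13 + \frac{1}{2} \left(-29\right)\right) + 671 = \left(13 - \frac{29}{2}\right) + 671 = - \frac{3}{2} + 671 = \frac{1339}{2}$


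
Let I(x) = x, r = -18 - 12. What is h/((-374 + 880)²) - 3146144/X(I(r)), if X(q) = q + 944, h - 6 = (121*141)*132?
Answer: -200866936043/58504226 ≈ -3433.4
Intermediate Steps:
h = 2252058 (h = 6 + (121*141)*132 = 6 + 17061*132 = 6 + 2252052 = 2252058)
r = -30
X(q) = 944 + q
h/((-374 + 880)²) - 3146144/X(I(r)) = 2252058/((-374 + 880)²) - 3146144/(944 - 30) = 2252058/(506²) - 3146144/914 = 2252058/256036 - 3146144*1/914 = 2252058*(1/256036) - 1573072/457 = 1126029/128018 - 1573072/457 = -200866936043/58504226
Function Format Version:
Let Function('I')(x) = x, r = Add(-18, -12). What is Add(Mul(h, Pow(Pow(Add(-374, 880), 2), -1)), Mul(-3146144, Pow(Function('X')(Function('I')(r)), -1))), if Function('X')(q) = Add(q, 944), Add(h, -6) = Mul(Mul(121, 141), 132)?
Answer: Rational(-200866936043, 58504226) ≈ -3433.4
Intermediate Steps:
h = 2252058 (h = Add(6, Mul(Mul(121, 141), 132)) = Add(6, Mul(17061, 132)) = Add(6, 2252052) = 2252058)
r = -30
Function('X')(q) = Add(944, q)
Add(Mul(h, Pow(Pow(Add(-374, 880), 2), -1)), Mul(-3146144, Pow(Function('X')(Function('I')(r)), -1))) = Add(Mul(2252058, Pow(Pow(Add(-374, 880), 2), -1)), Mul(-3146144, Pow(Add(944, -30), -1))) = Add(Mul(2252058, Pow(Pow(506, 2), -1)), Mul(-3146144, Pow(914, -1))) = Add(Mul(2252058, Pow(256036, -1)), Mul(-3146144, Rational(1, 914))) = Add(Mul(2252058, Rational(1, 256036)), Rational(-1573072, 457)) = Add(Rational(1126029, 128018), Rational(-1573072, 457)) = Rational(-200866936043, 58504226)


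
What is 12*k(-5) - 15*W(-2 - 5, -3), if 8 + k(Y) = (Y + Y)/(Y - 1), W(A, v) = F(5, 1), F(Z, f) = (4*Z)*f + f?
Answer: -391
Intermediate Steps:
F(Z, f) = f + 4*Z*f (F(Z, f) = 4*Z*f + f = f + 4*Z*f)
W(A, v) = 21 (W(A, v) = 1*(1 + 4*5) = 1*(1 + 20) = 1*21 = 21)
k(Y) = -8 + 2*Y/(-1 + Y) (k(Y) = -8 + (Y + Y)/(Y - 1) = -8 + (2*Y)/(-1 + Y) = -8 + 2*Y/(-1 + Y))
12*k(-5) - 15*W(-2 - 5, -3) = 12*(2*(4 - 3*(-5))/(-1 - 5)) - 15*21 = 12*(2*(4 + 15)/(-6)) - 315 = 12*(2*(-⅙)*19) - 315 = 12*(-19/3) - 315 = -76 - 315 = -391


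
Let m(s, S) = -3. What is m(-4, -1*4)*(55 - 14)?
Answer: -123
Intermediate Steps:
m(-4, -1*4)*(55 - 14) = -3*(55 - 14) = -3*41 = -123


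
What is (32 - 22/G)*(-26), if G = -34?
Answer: -14430/17 ≈ -848.82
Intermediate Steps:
(32 - 22/G)*(-26) = (32 - 22/(-34))*(-26) = (32 - 22*(-1/34))*(-26) = (32 + 11/17)*(-26) = (555/17)*(-26) = -14430/17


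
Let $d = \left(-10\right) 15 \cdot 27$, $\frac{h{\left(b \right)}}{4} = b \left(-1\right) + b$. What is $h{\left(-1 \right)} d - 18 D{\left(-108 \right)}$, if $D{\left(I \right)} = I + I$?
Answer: $3888$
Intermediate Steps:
$D{\left(I \right)} = 2 I$
$h{\left(b \right)} = 0$ ($h{\left(b \right)} = 4 \left(b \left(-1\right) + b\right) = 4 \left(- b + b\right) = 4 \cdot 0 = 0$)
$d = -4050$ ($d = \left(-150\right) 27 = -4050$)
$h{\left(-1 \right)} d - 18 D{\left(-108 \right)} = 0 \left(-4050\right) - 18 \cdot 2 \left(-108\right) = 0 - 18 \left(-216\right) = 0 - -3888 = 0 + 3888 = 3888$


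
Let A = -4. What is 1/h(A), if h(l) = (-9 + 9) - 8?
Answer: -⅛ ≈ -0.12500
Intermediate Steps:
h(l) = -8 (h(l) = 0 - 8 = -8)
1/h(A) = 1/(-8) = -⅛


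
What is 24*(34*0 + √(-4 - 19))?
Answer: 24*I*√23 ≈ 115.1*I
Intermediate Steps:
24*(34*0 + √(-4 - 19)) = 24*(0 + √(-23)) = 24*(0 + I*√23) = 24*(I*√23) = 24*I*√23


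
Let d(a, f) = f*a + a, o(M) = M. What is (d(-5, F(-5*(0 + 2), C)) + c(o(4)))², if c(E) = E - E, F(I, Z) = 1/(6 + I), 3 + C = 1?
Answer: 225/16 ≈ 14.063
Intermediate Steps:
C = -2 (C = -3 + 1 = -2)
c(E) = 0
d(a, f) = a + a*f (d(a, f) = a*f + a = a + a*f)
(d(-5, F(-5*(0 + 2), C)) + c(o(4)))² = (-5*(1 + 1/(6 - 5*(0 + 2))) + 0)² = (-5*(1 + 1/(6 - 5*2)) + 0)² = (-5*(1 + 1/(6 - 10)) + 0)² = (-5*(1 + 1/(-4)) + 0)² = (-5*(1 - ¼) + 0)² = (-5*¾ + 0)² = (-15/4 + 0)² = (-15/4)² = 225/16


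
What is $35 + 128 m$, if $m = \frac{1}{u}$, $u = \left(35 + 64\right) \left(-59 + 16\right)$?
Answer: $\frac{148867}{4257} \approx 34.97$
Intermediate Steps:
$u = -4257$ ($u = 99 \left(-43\right) = -4257$)
$m = - \frac{1}{4257}$ ($m = \frac{1}{-4257} = - \frac{1}{4257} \approx -0.00023491$)
$35 + 128 m = 35 + 128 \left(- \frac{1}{4257}\right) = 35 - \frac{128}{4257} = \frac{148867}{4257}$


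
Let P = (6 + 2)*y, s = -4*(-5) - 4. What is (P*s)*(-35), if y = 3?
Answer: -13440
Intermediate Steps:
s = 16 (s = 20 - 4 = 16)
P = 24 (P = (6 + 2)*3 = 8*3 = 24)
(P*s)*(-35) = (24*16)*(-35) = 384*(-35) = -13440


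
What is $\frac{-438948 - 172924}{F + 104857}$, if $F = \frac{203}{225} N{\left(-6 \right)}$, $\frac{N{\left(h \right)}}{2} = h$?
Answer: $- \frac{45890400}{7863463} \approx -5.8359$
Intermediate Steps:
$N{\left(h \right)} = 2 h$
$F = - \frac{812}{75}$ ($F = \frac{203}{225} \cdot 2 \left(-6\right) = 203 \cdot \frac{1}{225} \left(-12\right) = \frac{203}{225} \left(-12\right) = - \frac{812}{75} \approx -10.827$)
$\frac{-438948 - 172924}{F + 104857} = \frac{-438948 - 172924}{- \frac{812}{75} + 104857} = - \frac{611872}{\frac{7863463}{75}} = \left(-611872\right) \frac{75}{7863463} = - \frac{45890400}{7863463}$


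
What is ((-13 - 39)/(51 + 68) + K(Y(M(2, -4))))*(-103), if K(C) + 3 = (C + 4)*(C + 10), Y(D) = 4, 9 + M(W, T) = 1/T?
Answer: -1330657/119 ≈ -11182.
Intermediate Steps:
M(W, T) = -9 + 1/T
K(C) = -3 + (4 + C)*(10 + C) (K(C) = -3 + (C + 4)*(C + 10) = -3 + (4 + C)*(10 + C))
((-13 - 39)/(51 + 68) + K(Y(M(2, -4))))*(-103) = ((-13 - 39)/(51 + 68) + (37 + 4² + 14*4))*(-103) = (-52/119 + (37 + 16 + 56))*(-103) = (-52*1/119 + 109)*(-103) = (-52/119 + 109)*(-103) = (12919/119)*(-103) = -1330657/119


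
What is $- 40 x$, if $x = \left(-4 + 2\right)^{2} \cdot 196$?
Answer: $-31360$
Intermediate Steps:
$x = 784$ ($x = \left(-2\right)^{2} \cdot 196 = 4 \cdot 196 = 784$)
$- 40 x = \left(-40\right) 784 = -31360$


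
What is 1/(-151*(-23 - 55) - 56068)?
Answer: -1/44290 ≈ -2.2578e-5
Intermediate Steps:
1/(-151*(-23 - 55) - 56068) = 1/(-151*(-78) - 56068) = 1/(11778 - 56068) = 1/(-44290) = -1/44290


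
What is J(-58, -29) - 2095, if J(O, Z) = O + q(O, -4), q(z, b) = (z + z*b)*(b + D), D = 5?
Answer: -1979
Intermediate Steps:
q(z, b) = (5 + b)*(z + b*z) (q(z, b) = (z + z*b)*(b + 5) = (z + b*z)*(5 + b) = (5 + b)*(z + b*z))
J(O, Z) = -2*O (J(O, Z) = O + O*(5 + (-4)**2 + 6*(-4)) = O + O*(5 + 16 - 24) = O + O*(-3) = O - 3*O = -2*O)
J(-58, -29) - 2095 = -2*(-58) - 2095 = 116 - 2095 = -1979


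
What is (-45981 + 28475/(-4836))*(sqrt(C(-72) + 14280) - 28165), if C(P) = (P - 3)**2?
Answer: 6263687325515/4836 - 222392591*sqrt(19905)/4836 ≈ 1.2887e+9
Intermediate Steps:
C(P) = (-3 + P)**2
(-45981 + 28475/(-4836))*(sqrt(C(-72) + 14280) - 28165) = (-45981 + 28475/(-4836))*(sqrt((-3 - 72)**2 + 14280) - 28165) = (-45981 + 28475*(-1/4836))*(sqrt((-75)**2 + 14280) - 28165) = (-45981 - 28475/4836)*(sqrt(5625 + 14280) - 28165) = -222392591*(sqrt(19905) - 28165)/4836 = -222392591*(-28165 + sqrt(19905))/4836 = 6263687325515/4836 - 222392591*sqrt(19905)/4836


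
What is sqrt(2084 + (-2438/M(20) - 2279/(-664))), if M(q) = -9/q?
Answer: sqrt(7445288410)/996 ≈ 86.633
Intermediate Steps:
sqrt(2084 + (-2438/M(20) - 2279/(-664))) = sqrt(2084 + (-2438/((-9/20)) - 2279/(-664))) = sqrt(2084 + (-2438/((-9*1/20)) - 2279*(-1/664))) = sqrt(2084 + (-2438/(-9/20) + 2279/664)) = sqrt(2084 + (-2438*(-20/9) + 2279/664)) = sqrt(2084 + (48760/9 + 2279/664)) = sqrt(2084 + 32397151/5976) = sqrt(44851135/5976) = sqrt(7445288410)/996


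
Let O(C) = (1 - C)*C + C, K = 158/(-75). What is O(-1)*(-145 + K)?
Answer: 11033/25 ≈ 441.32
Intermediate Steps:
K = -158/75 (K = 158*(-1/75) = -158/75 ≈ -2.1067)
O(C) = C + C*(1 - C) (O(C) = C*(1 - C) + C = C + C*(1 - C))
O(-1)*(-145 + K) = (-(2 - 1*(-1)))*(-145 - 158/75) = -(2 + 1)*(-11033/75) = -1*3*(-11033/75) = -3*(-11033/75) = 11033/25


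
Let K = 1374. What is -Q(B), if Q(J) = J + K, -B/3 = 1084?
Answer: 1878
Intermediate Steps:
B = -3252 (B = -3*1084 = -3252)
Q(J) = 1374 + J (Q(J) = J + 1374 = 1374 + J)
-Q(B) = -(1374 - 3252) = -1*(-1878) = 1878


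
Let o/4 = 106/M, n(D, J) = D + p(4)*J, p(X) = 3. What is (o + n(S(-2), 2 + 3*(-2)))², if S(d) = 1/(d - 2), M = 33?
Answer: 6241/17424 ≈ 0.35818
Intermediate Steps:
S(d) = 1/(-2 + d)
n(D, J) = D + 3*J
o = 424/33 (o = 4*(106/33) = 424/33 ≈ 12.848)
(o + n(S(-2), 2 + 3*(-2)))² = (424/33 + (1/(-2 - 2) + 3*(2 + 3*(-2))))² = (424/33 + (1/(-4) + 3*(2 - 6)))² = (424/33 + (-¼ + 3*(-4)))² = (424/33 + (-¼ - 12))² = (424/33 - 49/4)² = (79/132)² = 6241/17424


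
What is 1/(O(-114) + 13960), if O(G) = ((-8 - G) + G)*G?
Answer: 1/14872 ≈ 6.7240e-5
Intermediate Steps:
O(G) = -8*G
1/(O(-114) + 13960) = 1/(-8*(-114) + 13960) = 1/(912 + 13960) = 1/14872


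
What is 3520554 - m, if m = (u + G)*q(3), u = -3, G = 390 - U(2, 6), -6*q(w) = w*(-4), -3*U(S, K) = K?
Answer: 3519776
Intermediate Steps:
U(S, K) = -K/3
q(w) = 2*w/3 (q(w) = -w*(-4)/6 = -(-2)*w/3 = 2*w/3)
G = 392 (G = 390 - (-1)*6/3 = 390 - 1*(-2) = 390 + 2 = 392)
m = 778 (m = (-3 + 392)*((2/3)*3) = 389*2 = 778)
3520554 - m = 3520554 - 1*778 = 3520554 - 778 = 3519776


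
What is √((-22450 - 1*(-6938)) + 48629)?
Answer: √33117 ≈ 181.98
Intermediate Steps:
√((-22450 - 1*(-6938)) + 48629) = √((-22450 + 6938) + 48629) = √(-15512 + 48629) = √33117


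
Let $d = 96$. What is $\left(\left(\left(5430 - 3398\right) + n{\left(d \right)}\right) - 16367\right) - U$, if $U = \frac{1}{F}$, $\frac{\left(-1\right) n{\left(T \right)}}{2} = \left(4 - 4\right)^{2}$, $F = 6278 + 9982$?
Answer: $- \frac{233087101}{16260} \approx -14335.0$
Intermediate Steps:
$F = 16260$
$n{\left(T \right)} = 0$ ($n{\left(T \right)} = - 2 \left(4 - 4\right)^{2} = - 2 \cdot 0^{2} = \left(-2\right) 0 = 0$)
$U = \frac{1}{16260} \approx 6.1501 \cdot 10^{-5}$
$\left(\left(\left(5430 - 3398\right) + n{\left(d \right)}\right) - 16367\right) - U = \left(\left(\left(5430 - 3398\right) + 0\right) - 16367\right) - \frac{1}{16260} = \left(\left(2032 + 0\right) - 16367\right) - \frac{1}{16260} = \left(2032 - 16367\right) - \frac{1}{16260} = -14335 - \frac{1}{16260} = - \frac{233087101}{16260}$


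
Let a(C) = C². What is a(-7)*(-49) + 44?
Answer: -2357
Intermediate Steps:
a(-7)*(-49) + 44 = (-7)²*(-49) + 44 = 49*(-49) + 44 = -2401 + 44 = -2357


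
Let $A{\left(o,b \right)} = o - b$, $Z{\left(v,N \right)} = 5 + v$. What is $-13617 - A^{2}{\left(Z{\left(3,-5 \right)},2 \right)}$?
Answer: $-13653$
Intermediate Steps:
$-13617 - A^{2}{\left(Z{\left(3,-5 \right)},2 \right)} = -13617 - \left(\left(5 + 3\right) - 2\right)^{2} = -13617 - \left(8 - 2\right)^{2} = -13617 - 6^{2} = -13617 - 36 = -13653$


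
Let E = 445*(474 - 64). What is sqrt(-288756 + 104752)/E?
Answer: I*sqrt(46001)/91225 ≈ 0.0023511*I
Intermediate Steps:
E = 182450 (E = 445*410 = 182450)
sqrt(-288756 + 104752)/E = sqrt(-288756 + 104752)/182450 = sqrt(-184004)*(1/182450) = (2*I*sqrt(46001))*(1/182450) = I*sqrt(46001)/91225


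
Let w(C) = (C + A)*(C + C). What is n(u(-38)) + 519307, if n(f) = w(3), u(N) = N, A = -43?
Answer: 519067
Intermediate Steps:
w(C) = 2*C*(-43 + C) (w(C) = (C - 43)*(C + C) = (-43 + C)*(2*C) = 2*C*(-43 + C))
n(f) = -240 (n(f) = 2*3*(-43 + 3) = 2*3*(-40) = -240)
n(u(-38)) + 519307 = -240 + 519307 = 519067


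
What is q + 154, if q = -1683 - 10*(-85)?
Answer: -679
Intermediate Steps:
q = -833 (q = -1683 + 850 = -833)
q + 154 = -833 + 154 = -679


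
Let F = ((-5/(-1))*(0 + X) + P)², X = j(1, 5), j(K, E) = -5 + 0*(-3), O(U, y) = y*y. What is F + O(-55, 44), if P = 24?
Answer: 1937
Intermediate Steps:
O(U, y) = y²
j(K, E) = -5 (j(K, E) = -5 + 0 = -5)
X = -5
F = 1 (F = ((-5/(-1))*(0 - 5) + 24)² = (-5*(-1)*(-5) + 24)² = (5*(-5) + 24)² = (-25 + 24)² = (-1)² = 1)
F + O(-55, 44) = 1 + 44² = 1 + 1936 = 1937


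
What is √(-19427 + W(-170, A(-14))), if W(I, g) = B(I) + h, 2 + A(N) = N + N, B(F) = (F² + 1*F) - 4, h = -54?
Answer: 43*√5 ≈ 96.151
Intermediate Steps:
B(F) = -4 + F + F² (B(F) = (F² + F) - 4 = (F + F²) - 4 = -4 + F + F²)
A(N) = -2 + 2*N (A(N) = -2 + (N + N) = -2 + 2*N)
W(I, g) = -58 + I + I² (W(I, g) = (-4 + I + I²) - 54 = -58 + I + I²)
√(-19427 + W(-170, A(-14))) = √(-19427 + (-58 - 170 + (-170)²)) = √(-19427 + (-58 - 170 + 28900)) = √(-19427 + 28672) = √9245 = 43*√5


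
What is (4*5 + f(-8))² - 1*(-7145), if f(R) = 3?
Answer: 7674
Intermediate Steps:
(4*5 + f(-8))² - 1*(-7145) = (4*5 + 3)² - 1*(-7145) = (20 + 3)² + 7145 = 23² + 7145 = 529 + 7145 = 7674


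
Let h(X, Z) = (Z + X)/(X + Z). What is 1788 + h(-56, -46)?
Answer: 1789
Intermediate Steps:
h(X, Z) = 1 (h(X, Z) = (X + Z)/(X + Z) = 1)
1788 + h(-56, -46) = 1788 + 1 = 1789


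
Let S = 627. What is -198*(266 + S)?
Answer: -176814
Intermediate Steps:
-198*(266 + S) = -198*(266 + 627) = -198*893 = -176814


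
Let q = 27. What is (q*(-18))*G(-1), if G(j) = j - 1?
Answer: 972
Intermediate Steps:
G(j) = -1 + j
(q*(-18))*G(-1) = (27*(-18))*(-1 - 1) = -486*(-2) = 972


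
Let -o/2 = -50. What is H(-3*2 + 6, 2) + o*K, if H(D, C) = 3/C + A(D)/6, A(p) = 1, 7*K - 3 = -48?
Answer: -13465/21 ≈ -641.19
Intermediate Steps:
o = 100 (o = -2*(-50) = 100)
K = -45/7 (K = 3/7 + (⅐)*(-48) = 3/7 - 48/7 = -45/7 ≈ -6.4286)
H(D, C) = ⅙ + 3/C (H(D, C) = 3/C + 1/6 = 3/C + 1*(⅙) = 3/C + ⅙ = ⅙ + 3/C)
H(-3*2 + 6, 2) + o*K = (⅙)*(18 + 2)/2 + 100*(-45/7) = (⅙)*(½)*20 - 4500/7 = 5/3 - 4500/7 = -13465/21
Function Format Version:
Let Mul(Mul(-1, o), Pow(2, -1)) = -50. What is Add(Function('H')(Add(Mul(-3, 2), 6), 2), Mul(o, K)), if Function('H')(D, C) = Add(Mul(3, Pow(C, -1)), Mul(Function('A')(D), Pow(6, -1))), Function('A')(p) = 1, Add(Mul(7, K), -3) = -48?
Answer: Rational(-13465, 21) ≈ -641.19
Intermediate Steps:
o = 100 (o = Mul(-2, -50) = 100)
K = Rational(-45, 7) (K = Add(Rational(3, 7), Mul(Rational(1, 7), -48)) = Add(Rational(3, 7), Rational(-48, 7)) = Rational(-45, 7) ≈ -6.4286)
Function('H')(D, C) = Add(Rational(1, 6), Mul(3, Pow(C, -1))) (Function('H')(D, C) = Add(Mul(3, Pow(C, -1)), Mul(1, Pow(6, -1))) = Add(Mul(3, Pow(C, -1)), Mul(1, Rational(1, 6))) = Add(Mul(3, Pow(C, -1)), Rational(1, 6)) = Add(Rational(1, 6), Mul(3, Pow(C, -1))))
Add(Function('H')(Add(Mul(-3, 2), 6), 2), Mul(o, K)) = Add(Mul(Rational(1, 6), Pow(2, -1), Add(18, 2)), Mul(100, Rational(-45, 7))) = Add(Mul(Rational(1, 6), Rational(1, 2), 20), Rational(-4500, 7)) = Add(Rational(5, 3), Rational(-4500, 7)) = Rational(-13465, 21)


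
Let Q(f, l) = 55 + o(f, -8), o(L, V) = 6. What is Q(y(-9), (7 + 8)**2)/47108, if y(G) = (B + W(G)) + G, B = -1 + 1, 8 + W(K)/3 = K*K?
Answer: 61/47108 ≈ 0.0012949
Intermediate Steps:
W(K) = -24 + 3*K**2 (W(K) = -24 + 3*(K*K) = -24 + 3*K**2)
B = 0
y(G) = -24 + G + 3*G**2 (y(G) = (0 + (-24 + 3*G**2)) + G = (-24 + 3*G**2) + G = -24 + G + 3*G**2)
Q(f, l) = 61 (Q(f, l) = 55 + 6 = 61)
Q(y(-9), (7 + 8)**2)/47108 = 61/47108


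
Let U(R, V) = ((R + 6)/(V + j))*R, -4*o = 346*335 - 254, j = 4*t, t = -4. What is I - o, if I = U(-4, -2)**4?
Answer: 189705010/6561 ≈ 28914.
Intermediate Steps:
j = -16 (j = 4*(-4) = -16)
o = -28914 (o = -(346*335 - 254)/4 = -(115910 - 254)/4 = -1/4*115656 = -28914)
U(R, V) = R*(6 + R)/(-16 + V) (U(R, V) = ((R + 6)/(V - 16))*R = ((6 + R)/(-16 + V))*R = R*(6 + R)/(-16 + V))
I = 256/6561 (I = (-4*(6 - 4)/(-16 - 2))**4 = (-4*2/(-18))**4 = (-4*(-1/18)*2)**4 = (4/9)**4 = 256/6561 ≈ 0.039018)
I - o = 256/6561 - 1*(-28914) = 256/6561 + 28914 = 189705010/6561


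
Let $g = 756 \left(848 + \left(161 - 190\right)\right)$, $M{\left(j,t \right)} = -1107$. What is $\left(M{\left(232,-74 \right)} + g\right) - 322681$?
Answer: $295376$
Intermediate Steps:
$g = 619164$ ($g = 756 \left(848 + \left(161 - 190\right)\right) = 756 \left(848 - 29\right) = 756 \cdot 819 = 619164$)
$\left(M{\left(232,-74 \right)} + g\right) - 322681 = \left(-1107 + 619164\right) - 322681 = 618057 - 322681 = 295376$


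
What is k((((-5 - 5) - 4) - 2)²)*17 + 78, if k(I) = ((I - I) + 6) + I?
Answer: 4532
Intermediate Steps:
k(I) = 6 + I (k(I) = (0 + 6) + I = 6 + I)
k((((-5 - 5) - 4) - 2)²)*17 + 78 = (6 + (((-5 - 5) - 4) - 2)²)*17 + 78 = (6 + ((-10 - 4) - 2)²)*17 + 78 = (6 + (-14 - 2)²)*17 + 78 = (6 + (-16)²)*17 + 78 = (6 + 256)*17 + 78 = 262*17 + 78 = 4454 + 78 = 4532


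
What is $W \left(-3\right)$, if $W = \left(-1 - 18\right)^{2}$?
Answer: $-1083$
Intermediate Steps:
$W = 361$ ($W = \left(-19\right)^{2} = 361$)
$W \left(-3\right) = 361 \left(-3\right) = -1083$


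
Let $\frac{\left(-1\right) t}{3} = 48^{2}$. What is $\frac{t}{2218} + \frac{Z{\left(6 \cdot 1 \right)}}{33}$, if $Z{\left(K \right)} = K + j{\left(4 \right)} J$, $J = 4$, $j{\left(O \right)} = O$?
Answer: $- \frac{8150}{3327} \approx -2.4497$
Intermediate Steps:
$t = -6912$ ($t = - 3 \cdot 48^{2} = \left(-3\right) 2304 = -6912$)
$Z{\left(K \right)} = 16 + K$ ($Z{\left(K \right)} = K + 4 \cdot 4 = K + 16 = 16 + K$)
$\frac{t}{2218} + \frac{Z{\left(6 \cdot 1 \right)}}{33} = - \frac{6912}{2218} + \frac{16 + 6 \cdot 1}{33} = \left(-6912\right) \frac{1}{2218} + \left(16 + 6\right) \frac{1}{33} = - \frac{3456}{1109} + 22 \cdot \frac{1}{33} = - \frac{3456}{1109} + \frac{2}{3} = - \frac{8150}{3327}$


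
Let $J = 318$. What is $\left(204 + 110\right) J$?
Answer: $99852$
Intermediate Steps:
$\left(204 + 110\right) J = \left(204 + 110\right) 318 = 314 \cdot 318 = 99852$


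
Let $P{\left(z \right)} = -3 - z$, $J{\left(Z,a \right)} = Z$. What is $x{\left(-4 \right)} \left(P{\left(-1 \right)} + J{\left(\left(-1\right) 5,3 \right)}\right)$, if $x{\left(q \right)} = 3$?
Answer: $-21$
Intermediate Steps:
$x{\left(-4 \right)} \left(P{\left(-1 \right)} + J{\left(\left(-1\right) 5,3 \right)}\right) = 3 \left(\left(-3 - -1\right) - 5\right) = 3 \left(\left(-3 + 1\right) - 5\right) = 3 \left(-2 - 5\right) = 3 \left(-7\right) = -21$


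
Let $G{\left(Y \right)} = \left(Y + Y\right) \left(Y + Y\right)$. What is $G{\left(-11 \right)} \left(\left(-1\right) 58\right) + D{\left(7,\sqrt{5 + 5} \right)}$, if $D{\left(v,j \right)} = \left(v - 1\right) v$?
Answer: $-28030$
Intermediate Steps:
$D{\left(v,j \right)} = v \left(-1 + v\right)$ ($D{\left(v,j \right)} = \left(-1 + v\right) v = v \left(-1 + v\right)$)
$G{\left(Y \right)} = 4 Y^{2}$ ($G{\left(Y \right)} = 2 Y 2 Y = 4 Y^{2}$)
$G{\left(-11 \right)} \left(\left(-1\right) 58\right) + D{\left(7,\sqrt{5 + 5} \right)} = 4 \left(-11\right)^{2} \left(\left(-1\right) 58\right) + 7 \left(-1 + 7\right) = 4 \cdot 121 \left(-58\right) + 7 \cdot 6 = 484 \left(-58\right) + 42 = -28072 + 42 = -28030$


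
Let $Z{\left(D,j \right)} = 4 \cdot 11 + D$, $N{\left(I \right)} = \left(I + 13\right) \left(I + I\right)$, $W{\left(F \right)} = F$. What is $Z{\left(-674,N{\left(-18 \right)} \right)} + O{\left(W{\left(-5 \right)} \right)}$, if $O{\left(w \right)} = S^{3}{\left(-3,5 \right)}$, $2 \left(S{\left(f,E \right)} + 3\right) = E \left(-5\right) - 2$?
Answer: $- \frac{40977}{8} \approx -5122.1$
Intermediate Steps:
$N{\left(I \right)} = 2 I \left(13 + I\right)$ ($N{\left(I \right)} = \left(13 + I\right) 2 I = 2 I \left(13 + I\right)$)
$S{\left(f,E \right)} = -4 - \frac{5 E}{2}$ ($S{\left(f,E \right)} = -3 + \frac{E \left(-5\right) - 2}{2} = -3 + \frac{- 5 E - 2}{2} = -3 + \frac{-2 - 5 E}{2} = -3 - \left(1 + \frac{5 E}{2}\right) = -4 - \frac{5 E}{2}$)
$Z{\left(D,j \right)} = 44 + D$
$O{\left(w \right)} = - \frac{35937}{8}$ ($O{\left(w \right)} = \left(-4 - \frac{25}{2}\right)^{3} = \left(- \frac{33}{2}\right)^{3} = - \frac{35937}{8}$)
$Z{\left(-674,N{\left(-18 \right)} \right)} + O{\left(W{\left(-5 \right)} \right)} = \left(44 - 674\right) - \frac{35937}{8} = -630 - \frac{35937}{8} = - \frac{40977}{8}$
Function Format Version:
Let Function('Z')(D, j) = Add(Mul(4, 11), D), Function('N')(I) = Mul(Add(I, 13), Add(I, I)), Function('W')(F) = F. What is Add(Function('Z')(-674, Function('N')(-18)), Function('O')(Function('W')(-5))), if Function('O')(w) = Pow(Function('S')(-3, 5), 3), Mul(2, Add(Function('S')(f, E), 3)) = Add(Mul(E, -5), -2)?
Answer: Rational(-40977, 8) ≈ -5122.1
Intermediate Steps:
Function('N')(I) = Mul(2, I, Add(13, I)) (Function('N')(I) = Mul(Add(13, I), Mul(2, I)) = Mul(2, I, Add(13, I)))
Function('S')(f, E) = Add(-4, Mul(Rational(-5, 2), E)) (Function('S')(f, E) = Add(-3, Mul(Rational(1, 2), Add(Mul(E, -5), -2))) = Add(-3, Mul(Rational(1, 2), Add(Mul(-5, E), -2))) = Add(-3, Mul(Rational(1, 2), Add(-2, Mul(-5, E)))) = Add(-3, Add(-1, Mul(Rational(-5, 2), E))) = Add(-4, Mul(Rational(-5, 2), E)))
Function('Z')(D, j) = Add(44, D)
Function('O')(w) = Rational(-35937, 8) (Function('O')(w) = Pow(Add(-4, Mul(Rational(-5, 2), 5)), 3) = Pow(Add(-4, Rational(-25, 2)), 3) = Pow(Rational(-33, 2), 3) = Rational(-35937, 8))
Add(Function('Z')(-674, Function('N')(-18)), Function('O')(Function('W')(-5))) = Add(Add(44, -674), Rational(-35937, 8)) = Add(-630, Rational(-35937, 8)) = Rational(-40977, 8)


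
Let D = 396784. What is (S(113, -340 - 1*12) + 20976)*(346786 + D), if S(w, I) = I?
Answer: 15335387680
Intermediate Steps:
(S(113, -340 - 1*12) + 20976)*(346786 + D) = ((-340 - 1*12) + 20976)*(346786 + 396784) = ((-340 - 12) + 20976)*743570 = (-352 + 20976)*743570 = 20624*743570 = 15335387680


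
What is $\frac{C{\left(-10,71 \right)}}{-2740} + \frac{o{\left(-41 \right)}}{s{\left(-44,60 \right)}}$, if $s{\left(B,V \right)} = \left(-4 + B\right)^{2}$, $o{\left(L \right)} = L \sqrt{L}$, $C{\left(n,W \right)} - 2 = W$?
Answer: $- \frac{73}{2740} - \frac{41 i \sqrt{41}}{2304} \approx -0.026642 - 0.11394 i$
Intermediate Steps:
$C{\left(n,W \right)} = 2 + W$
$o{\left(L \right)} = L^{\frac{3}{2}}$
$\frac{C{\left(-10,71 \right)}}{-2740} + \frac{o{\left(-41 \right)}}{s{\left(-44,60 \right)}} = \frac{2 + 71}{-2740} + \frac{\left(-41\right)^{\frac{3}{2}}}{\left(-4 - 44\right)^{2}} = 73 \left(- \frac{1}{2740}\right) + \frac{\left(-41\right) i \sqrt{41}}{\left(-48\right)^{2}} = - \frac{73}{2740} + \frac{\left(-41\right) i \sqrt{41}}{2304} = - \frac{73}{2740} + - 41 i \sqrt{41} \cdot \frac{1}{2304} = - \frac{73}{2740} - \frac{41 i \sqrt{41}}{2304}$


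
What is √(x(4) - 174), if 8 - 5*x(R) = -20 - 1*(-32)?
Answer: I*√4370/5 ≈ 13.221*I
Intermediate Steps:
x(R) = -⅘ (x(R) = 8/5 - (-20 - 1*(-32))/5 = 8/5 - (-20 + 32)/5 = 8/5 - ⅕*12 = 8/5 - 12/5 = -⅘)
√(x(4) - 174) = √(-⅘ - 174) = √(-874/5) = I*√4370/5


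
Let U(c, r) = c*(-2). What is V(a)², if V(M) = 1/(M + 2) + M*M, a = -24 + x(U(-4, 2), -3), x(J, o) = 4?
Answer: 51825601/324 ≈ 1.5996e+5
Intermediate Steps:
U(c, r) = -2*c
a = -20 (a = -24 + 4 = -20)
V(M) = M² + 1/(2 + M) (V(M) = 1/(2 + M) + M² = M² + 1/(2 + M))
V(a)² = ((1 + (-20)³ + 2*(-20)²)/(2 - 20))² = ((1 - 8000 + 2*400)/(-18))² = (-(1 - 8000 + 800)/18)² = (-1/18*(-7199))² = (7199/18)² = 51825601/324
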